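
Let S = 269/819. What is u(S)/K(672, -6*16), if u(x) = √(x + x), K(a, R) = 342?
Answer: √48958/93366 ≈ 0.0023699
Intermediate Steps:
S = 269/819 (S = 269*(1/819) = 269/819 ≈ 0.32845)
u(x) = √2*√x (u(x) = √(2*x) = √2*√x)
u(S)/K(672, -6*16) = (√2*√(269/819))/342 = (√2*(√24479/273))*(1/342) = (√48958/273)*(1/342) = √48958/93366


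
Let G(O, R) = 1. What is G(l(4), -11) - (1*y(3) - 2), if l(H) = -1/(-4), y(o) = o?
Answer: 0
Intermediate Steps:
l(H) = 1/4 (l(H) = -1*(-1/4) = 1/4)
G(l(4), -11) - (1*y(3) - 2) = 1 - (1*3 - 2) = 1 - (3 - 2) = 1 - 1*1 = 1 - 1 = 0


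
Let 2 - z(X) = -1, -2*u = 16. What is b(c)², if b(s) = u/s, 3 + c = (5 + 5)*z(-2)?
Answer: 64/729 ≈ 0.087791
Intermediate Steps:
u = -8 (u = -½*16 = -8)
z(X) = 3 (z(X) = 2 - 1*(-1) = 2 + 1 = 3)
c = 27 (c = -3 + (5 + 5)*3 = -3 + 10*3 = -3 + 30 = 27)
b(s) = -8/s
b(c)² = (-8/27)² = 64/729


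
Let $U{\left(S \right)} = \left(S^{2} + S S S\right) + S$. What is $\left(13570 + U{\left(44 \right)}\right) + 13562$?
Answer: $114296$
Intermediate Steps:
$U{\left(S \right)} = S + S^{2} + S^{3}$ ($U{\left(S \right)} = \left(S^{2} + S^{2} S\right) + S = \left(S^{2} + S^{3}\right) + S = S + S^{2} + S^{3}$)
$\left(13570 + U{\left(44 \right)}\right) + 13562 = \left(13570 + 44 \left(1 + 44 + 44^{2}\right)\right) + 13562 = \left(13570 + 44 \left(1 + 44 + 1936\right)\right) + 13562 = \left(13570 + 44 \cdot 1981\right) + 13562 = \left(13570 + 87164\right) + 13562 = 100734 + 13562 = 114296$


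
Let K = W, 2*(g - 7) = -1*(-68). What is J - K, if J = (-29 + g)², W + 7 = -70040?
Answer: 70191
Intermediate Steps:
g = 41 (g = 7 + (-1*(-68))/2 = 7 + (½)*68 = 7 + 34 = 41)
W = -70047 (W = -7 - 70040 = -70047)
J = 144 (J = (-29 + 41)² = 12² = 144)
K = -70047
J - K = 144 - 1*(-70047) = 144 + 70047 = 70191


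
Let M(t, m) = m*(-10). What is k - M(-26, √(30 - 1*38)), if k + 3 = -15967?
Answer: -15970 + 20*I*√2 ≈ -15970.0 + 28.284*I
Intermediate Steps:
M(t, m) = -10*m
k = -15970 (k = -3 - 15967 = -15970)
k - M(-26, √(30 - 1*38)) = -15970 - (-10)*√(30 - 1*38) = -15970 - (-10)*√(30 - 38) = -15970 - (-10)*√(-8) = -15970 - (-10)*2*I*√2 = -15970 - (-20)*I*√2 = -15970 + 20*I*√2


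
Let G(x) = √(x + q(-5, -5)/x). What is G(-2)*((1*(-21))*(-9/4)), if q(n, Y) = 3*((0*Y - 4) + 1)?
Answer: 189*√10/8 ≈ 74.709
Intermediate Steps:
q(n, Y) = -9 (q(n, Y) = 3*((0 - 4) + 1) = 3*(-4 + 1) = 3*(-3) = -9)
G(x) = √(x - 9/x)
G(-2)*((1*(-21))*(-9/4)) = √(-2 - 9/(-2))*((1*(-21))*(-9/4)) = √(-2 - 9*(-½))*(-(-189)/4) = √(-2 + 9/2)*(-21*(-9/4)) = √(5/2)*(189/4) = (√10/2)*(189/4) = 189*√10/8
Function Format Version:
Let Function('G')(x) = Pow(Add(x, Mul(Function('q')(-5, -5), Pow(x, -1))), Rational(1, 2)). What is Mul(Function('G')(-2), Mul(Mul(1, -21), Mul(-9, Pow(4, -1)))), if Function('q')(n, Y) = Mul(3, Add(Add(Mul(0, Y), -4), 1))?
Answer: Mul(Rational(189, 8), Pow(10, Rational(1, 2))) ≈ 74.709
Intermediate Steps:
Function('q')(n, Y) = -9 (Function('q')(n, Y) = Mul(3, Add(Add(0, -4), 1)) = Mul(3, Add(-4, 1)) = Mul(3, -3) = -9)
Function('G')(x) = Pow(Add(x, Mul(-9, Pow(x, -1))), Rational(1, 2))
Mul(Function('G')(-2), Mul(Mul(1, -21), Mul(-9, Pow(4, -1)))) = Mul(Pow(Add(-2, Mul(-9, Pow(-2, -1))), Rational(1, 2)), Mul(Mul(1, -21), Mul(-9, Pow(4, -1)))) = Mul(Pow(Add(-2, Mul(-9, Rational(-1, 2))), Rational(1, 2)), Mul(-21, Mul(-9, Rational(1, 4)))) = Mul(Pow(Add(-2, Rational(9, 2)), Rational(1, 2)), Mul(-21, Rational(-9, 4))) = Mul(Pow(Rational(5, 2), Rational(1, 2)), Rational(189, 4)) = Mul(Mul(Rational(1, 2), Pow(10, Rational(1, 2))), Rational(189, 4)) = Mul(Rational(189, 8), Pow(10, Rational(1, 2)))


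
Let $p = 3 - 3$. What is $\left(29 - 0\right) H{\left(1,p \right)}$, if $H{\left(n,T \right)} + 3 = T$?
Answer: $-87$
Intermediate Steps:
$p = 0$
$H{\left(n,T \right)} = -3 + T$
$\left(29 - 0\right) H{\left(1,p \right)} = \left(29 - 0\right) \left(-3 + 0\right) = \left(29 + 0\right) \left(-3\right) = 29 \left(-3\right) = -87$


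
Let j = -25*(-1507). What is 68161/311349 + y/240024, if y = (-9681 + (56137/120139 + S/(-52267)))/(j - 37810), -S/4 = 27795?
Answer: 2314604823827973381811/10558354715086678615980 ≈ 0.21922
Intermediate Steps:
S = -111180 (S = -4*27795 = -111180)
j = 37675
y = 60773661632354/847706190255 (y = (-9681 + (56137/120139 - 111180/(-52267)))/(37675 - 37810) = (-9681 + (56137*(1/120139) - 111180*(-1/52267)))/(-135) = (-9681 + (56137/120139 + 111180/52267))*(-1/135) = (-9681 + 16291166599/6279305113)*(-1/135) = -60773661632354/6279305113*(-1/135) = 60773661632354/847706190255 ≈ 71.692)
68161/311349 + y/240024 = 68161/311349 + (60773661632354/847706190255)/240024 = 68161*(1/311349) + (60773661632354/847706190255)*(1/240024) = 68161/311349 + 30386830816177/101734915304883060 = 2314604823827973381811/10558354715086678615980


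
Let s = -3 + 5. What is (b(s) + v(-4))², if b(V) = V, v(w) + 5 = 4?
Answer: 1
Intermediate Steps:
s = 2
v(w) = -1 (v(w) = -5 + 4 = -1)
(b(s) + v(-4))² = (2 - 1)² = 1² = 1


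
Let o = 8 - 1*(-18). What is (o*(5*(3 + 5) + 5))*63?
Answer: 73710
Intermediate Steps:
o = 26 (o = 8 + 18 = 26)
(o*(5*(3 + 5) + 5))*63 = (26*(5*(3 + 5) + 5))*63 = (26*(5*8 + 5))*63 = (26*(40 + 5))*63 = (26*45)*63 = 1170*63 = 73710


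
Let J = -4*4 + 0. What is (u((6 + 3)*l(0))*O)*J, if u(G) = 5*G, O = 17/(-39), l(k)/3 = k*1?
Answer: 0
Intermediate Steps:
J = -16 (J = -16 + 0 = -16)
l(k) = 3*k (l(k) = 3*(k*1) = 3*k)
O = -17/39 (O = 17*(-1/39) = -17/39 ≈ -0.43590)
(u((6 + 3)*l(0))*O)*J = ((5*((6 + 3)*(3*0)))*(-17/39))*(-16) = ((5*(9*0))*(-17/39))*(-16) = ((5*0)*(-17/39))*(-16) = (0*(-17/39))*(-16) = 0*(-16) = 0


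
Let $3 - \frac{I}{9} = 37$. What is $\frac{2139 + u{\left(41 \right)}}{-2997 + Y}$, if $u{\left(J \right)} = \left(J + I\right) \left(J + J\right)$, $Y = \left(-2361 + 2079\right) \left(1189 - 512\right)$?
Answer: $\frac{19591}{193911} \approx 0.10103$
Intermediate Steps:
$I = -306$ ($I = 27 - 333 = -306$)
$Y = -190914$ ($Y = \left(-282\right) 677 = -190914$)
$u{\left(J \right)} = 2 J \left(-306 + J\right)$ ($u{\left(J \right)} = \left(J - 306\right) \left(J + J\right) = \left(-306 + J\right) 2 J = 2 J \left(-306 + J\right)$)
$\frac{2139 + u{\left(41 \right)}}{-2997 + Y} = \frac{2139 + 2 \cdot 41 \left(-306 + 41\right)}{-2997 - 190914} = \frac{2139 + 2 \cdot 41 \left(-265\right)}{-193911} = \left(2139 - 21730\right) \left(- \frac{1}{193911}\right) = \left(-19591\right) \left(- \frac{1}{193911}\right) = \frac{19591}{193911}$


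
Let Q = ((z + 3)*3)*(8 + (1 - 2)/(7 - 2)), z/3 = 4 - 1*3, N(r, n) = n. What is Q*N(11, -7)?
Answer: -4914/5 ≈ -982.80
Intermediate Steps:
z = 3 (z = 3*(4 - 1*3) = 3*(4 - 3) = 3*1 = 3)
Q = 702/5 (Q = ((3 + 3)*3)*(8 + (1 - 2)/(7 - 2)) = (6*3)*(8 - 1/5) = 18*(8 - 1*⅕) = 18*(8 - ⅕) = 18*(39/5) = 702/5 ≈ 140.40)
Q*N(11, -7) = (702/5)*(-7) = -4914/5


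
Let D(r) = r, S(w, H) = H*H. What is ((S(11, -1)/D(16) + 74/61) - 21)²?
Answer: 370601001/952576 ≈ 389.05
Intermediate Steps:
S(w, H) = H²
((S(11, -1)/D(16) + 74/61) - 21)² = (((-1)²/16 + 74/61) - 21)² = ((1*(1/16) + 74*(1/61)) - 21)² = ((1/16 + 74/61) - 21)² = (1245/976 - 21)² = (-19251/976)² = 370601001/952576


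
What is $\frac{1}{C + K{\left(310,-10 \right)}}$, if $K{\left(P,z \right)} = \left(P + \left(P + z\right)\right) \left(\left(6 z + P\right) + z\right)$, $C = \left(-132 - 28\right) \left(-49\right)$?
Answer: $\frac{1}{154240} \approx 6.4834 \cdot 10^{-6}$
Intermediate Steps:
$C = 7840$ ($C = \left(-160\right) \left(-49\right) = 7840$)
$K{\left(P,z \right)} = \left(P + 7 z\right) \left(z + 2 P\right)$ ($K{\left(P,z \right)} = \left(z + 2 P\right) \left(\left(P + 6 z\right) + z\right) = \left(z + 2 P\right) \left(P + 7 z\right) = \left(P + 7 z\right) \left(z + 2 P\right)$)
$\frac{1}{C + K{\left(310,-10 \right)}} = \frac{1}{7840 + \left(2 \cdot 310^{2} + 7 \left(-10\right)^{2} + 15 \cdot 310 \left(-10\right)\right)} = \frac{1}{7840 + \left(2 \cdot 96100 + 7 \cdot 100 - 46500\right)} = \frac{1}{7840 + \left(192200 + 700 - 46500\right)} = \frac{1}{7840 + 146400} = \frac{1}{154240}$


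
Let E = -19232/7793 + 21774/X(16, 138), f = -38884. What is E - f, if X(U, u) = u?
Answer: 6997367737/179239 ≈ 39039.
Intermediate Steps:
E = 27838461/179239 (E = -19232/7793 + 21774/138 = -19232*1/7793 + 21774*(1/138) = -19232/7793 + 3629/23 = 27838461/179239 ≈ 155.31)
E - f = 27838461/179239 - 1*(-38884) = 27838461/179239 + 38884 = 6997367737/179239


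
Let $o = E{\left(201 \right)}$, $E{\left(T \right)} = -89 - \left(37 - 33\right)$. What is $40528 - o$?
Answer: $40621$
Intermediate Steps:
$E{\left(T \right)} = -93$ ($E{\left(T \right)} = -89 - \left(37 - 33\right) = -89 - 4 = -93$)
$o = -93$
$40528 - o = 40528 - -93 = 40528 + 93 = 40621$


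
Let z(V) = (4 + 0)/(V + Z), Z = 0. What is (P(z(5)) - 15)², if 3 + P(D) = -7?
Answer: 625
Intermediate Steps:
z(V) = 4/V (z(V) = (4 + 0)/(V + 0) = 4/V)
P(D) = -10 (P(D) = -3 - 7 = -10)
(P(z(5)) - 15)² = (-10 - 15)² = (-25)² = 625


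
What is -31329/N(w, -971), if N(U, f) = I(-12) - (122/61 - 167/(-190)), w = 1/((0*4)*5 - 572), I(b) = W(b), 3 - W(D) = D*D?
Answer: 5952510/27337 ≈ 217.75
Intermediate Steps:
W(D) = 3 - D² (W(D) = 3 - D*D = 3 - D²)
I(b) = 3 - b²
w = -1/572 (w = 1/(0*5 - 572) = 1/(0 - 572) = 1/(-572) = -1/572 ≈ -0.0017483)
N(U, f) = -27337/190 (N(U, f) = (3 - 1*(-12)²) - (122/61 - 167/(-190)) = (3 - 1*144) - (122*(1/61) - 167*(-1/190)) = (3 - 144) - (2 + 167/190) = -141 - 1*547/190 = -141 - 547/190 = -27337/190)
-31329/N(w, -971) = -31329/(-27337/190) = -31329*(-190/27337) = 5952510/27337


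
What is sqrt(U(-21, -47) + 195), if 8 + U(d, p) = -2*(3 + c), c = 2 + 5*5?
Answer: sqrt(127) ≈ 11.269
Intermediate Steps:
c = 27 (c = 2 + 25 = 27)
U(d, p) = -68 (U(d, p) = -8 - 2*(3 + 27) = -8 - 2*30 = -8 - 60 = -68)
sqrt(U(-21, -47) + 195) = sqrt(-68 + 195) = sqrt(127)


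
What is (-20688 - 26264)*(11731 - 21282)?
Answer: 448438552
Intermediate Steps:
(-20688 - 26264)*(11731 - 21282) = -46952*(-9551) = 448438552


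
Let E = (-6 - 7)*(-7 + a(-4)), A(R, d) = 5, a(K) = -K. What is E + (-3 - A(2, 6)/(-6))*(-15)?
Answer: 143/2 ≈ 71.500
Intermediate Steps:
E = 39 (E = (-6 - 7)*(-7 - 1*(-4)) = -13*(-7 + 4) = -13*(-3) = 39)
E + (-3 - A(2, 6)/(-6))*(-15) = 39 + (-3 - 5/(-6))*(-15) = 39 + (-3 - 5*(-1)/6)*(-15) = 39 + (-3 - 1*(-⅚))*(-15) = 39 + (-3 + ⅚)*(-15) = 39 - 13/6*(-15) = 39 + 65/2 = 143/2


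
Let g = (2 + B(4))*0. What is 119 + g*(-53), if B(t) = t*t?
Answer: 119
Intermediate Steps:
B(t) = t²
g = 0 (g = (2 + 4²)*0 = (2 + 16)*0 = 18*0 = 0)
119 + g*(-53) = 119 + 0*(-53) = 119 + 0 = 119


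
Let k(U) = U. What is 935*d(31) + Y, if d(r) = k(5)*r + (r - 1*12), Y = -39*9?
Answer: 162339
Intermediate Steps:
Y = -351
d(r) = -12 + 6*r (d(r) = 5*r + (r - 1*12) = 5*r + (r - 12) = 5*r + (-12 + r) = -12 + 6*r)
935*d(31) + Y = 935*(-12 + 6*31) - 351 = 935*(-12 + 186) - 351 = 935*174 - 351 = 162690 - 351 = 162339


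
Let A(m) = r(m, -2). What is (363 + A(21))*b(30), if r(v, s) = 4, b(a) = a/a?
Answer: 367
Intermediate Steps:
b(a) = 1
A(m) = 4
(363 + A(21))*b(30) = (363 + 4)*1 = 367*1 = 367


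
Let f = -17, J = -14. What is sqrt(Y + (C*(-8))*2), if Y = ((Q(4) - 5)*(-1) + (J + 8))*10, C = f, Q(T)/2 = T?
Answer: sqrt(182) ≈ 13.491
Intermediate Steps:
Q(T) = 2*T
C = -17
Y = -90 (Y = ((2*4 - 5)*(-1) + (-14 + 8))*10 = ((8 - 5)*(-1) - 6)*10 = (3*(-1) - 6)*10 = (-3 - 6)*10 = -9*10 = -90)
sqrt(Y + (C*(-8))*2) = sqrt(-90 - 17*(-8)*2) = sqrt(-90 + 136*2) = sqrt(-90 + 272) = sqrt(182)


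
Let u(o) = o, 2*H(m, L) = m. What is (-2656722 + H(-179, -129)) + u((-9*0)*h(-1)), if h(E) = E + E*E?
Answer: -5313623/2 ≈ -2.6568e+6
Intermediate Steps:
h(E) = E + E**2
H(m, L) = m/2
(-2656722 + H(-179, -129)) + u((-9*0)*h(-1)) = (-2656722 + (1/2)*(-179)) + (-9*0)*(-(1 - 1)) = (-2656722 - 179/2) + 0*(-1*0) = -5313623/2 + 0*0 = -5313623/2 + 0 = -5313623/2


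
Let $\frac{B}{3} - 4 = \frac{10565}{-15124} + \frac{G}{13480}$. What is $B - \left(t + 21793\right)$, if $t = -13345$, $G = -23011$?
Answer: $- \frac{430332861603}{50967880} \approx -8443.2$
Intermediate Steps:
$B = \frac{243788637}{50967880}$ ($B = 12 + 3 \left(\frac{10565}{-15124} - \frac{23011}{13480}\right) = 12 + 3 \left(10565 \left(- \frac{1}{15124}\right) - \frac{23011}{13480}\right) = 12 + 3 \left(- \frac{10565}{15124} - \frac{23011}{13480}\right) = 12 + 3 \left(- \frac{122608641}{50967880}\right) = 12 - \frac{367825923}{50967880} = \frac{243788637}{50967880} \approx 4.7832$)
$B - \left(t + 21793\right) = \frac{243788637}{50967880} - \left(-13345 + 21793\right) = \frac{243788637}{50967880} - 8448 = - \frac{430332861603}{50967880}$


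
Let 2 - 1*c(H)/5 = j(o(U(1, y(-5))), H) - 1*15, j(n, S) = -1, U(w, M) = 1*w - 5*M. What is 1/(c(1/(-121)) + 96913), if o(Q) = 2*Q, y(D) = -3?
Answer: 1/97003 ≈ 1.0309e-5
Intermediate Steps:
U(w, M) = w - 5*M
c(H) = 90 (c(H) = 10 - 5*(-1 - 1*15) = 10 - 5*(-1 - 15) = 10 - 5*(-16) = 10 + 80 = 90)
1/(c(1/(-121)) + 96913) = 1/(90 + 96913) = 1/97003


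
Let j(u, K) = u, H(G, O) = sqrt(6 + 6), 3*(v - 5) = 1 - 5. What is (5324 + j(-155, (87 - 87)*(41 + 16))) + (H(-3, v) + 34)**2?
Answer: 6337 + 136*sqrt(3) ≈ 6572.6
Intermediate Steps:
v = 11/3 (v = 5 + (1 - 5)/3 = 5 + (1/3)*(-4) = 5 - 4/3 = 11/3 ≈ 3.6667)
H(G, O) = 2*sqrt(3) (H(G, O) = sqrt(12) = 2*sqrt(3))
(5324 + j(-155, (87 - 87)*(41 + 16))) + (H(-3, v) + 34)**2 = (5324 - 155) + (2*sqrt(3) + 34)**2 = 5169 + (34 + 2*sqrt(3))**2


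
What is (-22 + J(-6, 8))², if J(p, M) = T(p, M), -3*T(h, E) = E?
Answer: 5476/9 ≈ 608.44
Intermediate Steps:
T(h, E) = -E/3
J(p, M) = -M/3
(-22 + J(-6, 8))² = (-22 - ⅓*8)² = (-22 - 8/3)² = (-74/3)² = 5476/9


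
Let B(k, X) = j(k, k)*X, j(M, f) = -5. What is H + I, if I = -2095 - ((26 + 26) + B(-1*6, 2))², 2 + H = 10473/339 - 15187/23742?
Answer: -10277301215/2682846 ≈ -3830.7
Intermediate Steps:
B(k, X) = -5*X
H = 75801499/2682846 (H = -2 + (10473/339 - 15187/23742) = -2 + (10473*(1/339) - 15187*1/23742) = -2 + (3491/113 - 15187/23742) = -2 + 81167191/2682846 = 75801499/2682846 ≈ 28.254)
I = -3859 (I = -2095 - ((26 + 26) - 5*2)² = -2095 - (52 - 10)² = -2095 - 1*42² = -2095 - 1*1764 = -2095 - 1764 = -3859)
H + I = 75801499/2682846 - 3859 = -10277301215/2682846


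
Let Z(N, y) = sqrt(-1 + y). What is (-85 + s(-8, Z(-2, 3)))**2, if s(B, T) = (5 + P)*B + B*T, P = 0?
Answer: 15753 + 2000*sqrt(2) ≈ 18581.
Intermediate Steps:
s(B, T) = 5*B + B*T (s(B, T) = (5 + 0)*B + B*T = 5*B + B*T)
(-85 + s(-8, Z(-2, 3)))**2 = (-85 - 8*(5 + sqrt(-1 + 3)))**2 = (-85 - 8*(5 + sqrt(2)))**2 = (-85 + (-40 - 8*sqrt(2)))**2 = (-125 - 8*sqrt(2))**2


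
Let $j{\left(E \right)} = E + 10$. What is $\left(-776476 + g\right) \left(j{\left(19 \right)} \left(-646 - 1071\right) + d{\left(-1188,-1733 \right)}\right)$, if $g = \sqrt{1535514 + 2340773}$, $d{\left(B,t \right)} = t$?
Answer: $40008702376 - 51526 \sqrt{3876287} \approx 3.9907 \cdot 10^{10}$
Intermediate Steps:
$j{\left(E \right)} = 10 + E$
$g = \sqrt{3876287} \approx 1968.8$
$\left(-776476 + g\right) \left(j{\left(19 \right)} \left(-646 - 1071\right) + d{\left(-1188,-1733 \right)}\right) = \left(-776476 + \sqrt{3876287}\right) \left(\left(10 + 19\right) \left(-646 - 1071\right) - 1733\right) = \left(-776476 + \sqrt{3876287}\right) \left(29 \left(-1717\right) - 1733\right) = \left(-776476 + \sqrt{3876287}\right) \left(-49793 - 1733\right) = \left(-776476 + \sqrt{3876287}\right) \left(-51526\right) = 40008702376 - 51526 \sqrt{3876287}$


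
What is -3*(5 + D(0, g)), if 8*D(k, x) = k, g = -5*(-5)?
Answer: -15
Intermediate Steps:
g = 25
D(k, x) = k/8
-3*(5 + D(0, g)) = -3*(5 + (⅛)*0) = -3*(5 + 0) = -3*5 = -15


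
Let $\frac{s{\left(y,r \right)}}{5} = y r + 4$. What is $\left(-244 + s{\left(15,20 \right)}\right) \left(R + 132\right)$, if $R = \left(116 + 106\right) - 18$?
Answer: $428736$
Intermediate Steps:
$s{\left(y,r \right)} = 20 + 5 r y$ ($s{\left(y,r \right)} = 5 \left(y r + 4\right) = 5 \left(r y + 4\right) = 5 \left(4 + r y\right) = 20 + 5 r y$)
$R = 204$ ($R = 222 - 18 = 204$)
$\left(-244 + s{\left(15,20 \right)}\right) \left(R + 132\right) = \left(-244 + \left(20 + 5 \cdot 20 \cdot 15\right)\right) \left(204 + 132\right) = \left(-244 + \left(20 + 1500\right)\right) 336 = \left(-244 + 1520\right) 336 = 1276 \cdot 336 = 428736$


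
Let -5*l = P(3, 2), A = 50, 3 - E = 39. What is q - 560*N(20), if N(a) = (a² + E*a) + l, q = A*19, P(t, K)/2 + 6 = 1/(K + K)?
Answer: 178862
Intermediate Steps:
E = -36 (E = 3 - 1*39 = 3 - 39 = -36)
P(t, K) = -12 + 1/K (P(t, K) = -12 + 2/(K + K) = -12 + 2/((2*K)) = -12 + 2*(1/(2*K)) = -12 + 1/K)
l = 23/10 (l = -(-12 + 1/2)/5 = -(-12 + ½)/5 = -⅕*(-23/2) = 23/10 ≈ 2.3000)
q = 950 (q = 50*19 = 950)
N(a) = 23/10 + a² - 36*a (N(a) = (a² - 36*a) + 23/10 = 23/10 + a² - 36*a)
q - 560*N(20) = 950 - 560*(23/10 + 20² - 36*20) = 950 - 560*(23/10 + 400 - 720) = 950 - 560*(-3177/10) = 950 + 177912 = 178862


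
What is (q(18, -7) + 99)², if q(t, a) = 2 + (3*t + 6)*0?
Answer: 10201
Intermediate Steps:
q(t, a) = 2 (q(t, a) = 2 + (6 + 3*t)*0 = 2 + 0 = 2)
(q(18, -7) + 99)² = (2 + 99)² = 101² = 10201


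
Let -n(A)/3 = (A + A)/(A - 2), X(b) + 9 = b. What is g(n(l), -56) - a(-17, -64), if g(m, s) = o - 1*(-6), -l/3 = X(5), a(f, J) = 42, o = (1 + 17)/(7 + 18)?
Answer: -882/25 ≈ -35.280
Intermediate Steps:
X(b) = -9 + b
o = 18/25 ≈ 0.72000
l = 12 (l = -3*(-9 + 5) = -3*(-4) = 12)
n(A) = -6*A/(-2 + A) (n(A) = -3*(A + A)/(A - 2) = -3*2*A/(-2 + A) = -6*A/(-2 + A))
g(m, s) = 168/25 (g(m, s) = 18/25 - 1*(-6) = 18/25 + 6 = 168/25)
g(n(l), -56) - a(-17, -64) = 168/25 - 1*42 = 168/25 - 42 = -882/25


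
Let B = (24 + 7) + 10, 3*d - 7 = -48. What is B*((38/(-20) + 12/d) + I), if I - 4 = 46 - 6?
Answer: 16901/10 ≈ 1690.1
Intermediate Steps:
d = -41/3 (d = 7/3 + (⅓)*(-48) = 7/3 - 16 = -41/3 ≈ -13.667)
B = 41 (B = 31 + 10 = 41)
I = 44 (I = 4 + (46 - 6) = 4 + 40 = 44)
B*((38/(-20) + 12/d) + I) = 41*((38/(-20) + 12/(-41/3)) + 44) = 41*((38*(-1/20) + 12*(-3/41)) + 44) = 41*((-19/10 - 36/41) + 44) = 41*(-1139/410 + 44) = 41*(16901/410) = 16901/10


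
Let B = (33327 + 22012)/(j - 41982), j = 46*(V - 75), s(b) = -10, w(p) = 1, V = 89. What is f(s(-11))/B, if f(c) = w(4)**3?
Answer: -41338/55339 ≈ -0.74700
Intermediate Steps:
j = 644 (j = 46*(89 - 75) = 46*14 = 644)
f(c) = 1 (f(c) = 1**3 = 1)
B = -55339/41338 (B = (33327 + 22012)/(644 - 41982) = 55339/(-41338) = 55339*(-1/41338) = -55339/41338 ≈ -1.3387)
f(s(-11))/B = 1/(-55339/41338) = 1*(-41338/55339) = -41338/55339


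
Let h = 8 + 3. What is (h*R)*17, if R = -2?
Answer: -374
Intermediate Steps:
h = 11
(h*R)*17 = (11*(-2))*17 = -22*17 = -374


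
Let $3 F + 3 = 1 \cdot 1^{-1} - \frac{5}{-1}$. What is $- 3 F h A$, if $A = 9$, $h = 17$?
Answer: $-459$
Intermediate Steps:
$F = 1$ ($F = -1 + \frac{1 \cdot 1^{-1} - \frac{5}{-1}}{3} = -1 + \frac{1 \cdot 1 - -5}{3} = -1 + \frac{1 + 5}{3} = -1 + \frac{1}{3} \cdot 6 = -1 + 2 = 1$)
$- 3 F h A = \left(-3\right) 1 \cdot 17 \cdot 9 = \left(-3\right) 17 \cdot 9 = \left(-51\right) 9 = -459$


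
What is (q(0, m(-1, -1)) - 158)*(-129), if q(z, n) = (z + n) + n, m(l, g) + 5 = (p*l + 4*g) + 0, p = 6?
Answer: 24252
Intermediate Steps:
m(l, g) = -5 + 4*g + 6*l (m(l, g) = -5 + ((6*l + 4*g) + 0) = -5 + ((4*g + 6*l) + 0) = -5 + (4*g + 6*l) = -5 + 4*g + 6*l)
q(z, n) = z + 2*n (q(z, n) = (n + z) + n = z + 2*n)
(q(0, m(-1, -1)) - 158)*(-129) = ((0 + 2*(-5 + 4*(-1) + 6*(-1))) - 158)*(-129) = ((0 + 2*(-5 - 4 - 6)) - 158)*(-129) = ((0 + 2*(-15)) - 158)*(-129) = ((0 - 30) - 158)*(-129) = (-30 - 158)*(-129) = -188*(-129) = 24252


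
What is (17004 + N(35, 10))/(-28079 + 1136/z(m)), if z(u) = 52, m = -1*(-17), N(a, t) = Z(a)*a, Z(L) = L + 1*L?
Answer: -252902/364743 ≈ -0.69337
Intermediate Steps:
Z(L) = 2*L (Z(L) = L + L = 2*L)
N(a, t) = 2*a**2 (N(a, t) = (2*a)*a = 2*a**2)
m = 17
(17004 + N(35, 10))/(-28079 + 1136/z(m)) = (17004 + 2*35**2)/(-28079 + 1136/52) = (17004 + 2*1225)/(-28079 + 1136*(1/52)) = (17004 + 2450)/(-28079 + 284/13) = 19454/(-364743/13) = 19454*(-13/364743) = -252902/364743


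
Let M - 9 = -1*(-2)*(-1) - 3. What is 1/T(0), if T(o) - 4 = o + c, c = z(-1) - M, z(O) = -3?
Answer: -⅓ ≈ -0.33333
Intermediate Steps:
M = 4 (M = 9 + (-1*(-2)*(-1) - 3) = 9 + (2*(-1) - 3) = 9 + (-2 - 3) = 9 - 5 = 4)
c = -7 (c = -3 - 1*4 = -3 - 4 = -7)
T(o) = -3 + o (T(o) = 4 + (o - 7) = 4 + (-7 + o) = -3 + o)
1/T(0) = 1/(-3 + 0) = 1/(-3) = -⅓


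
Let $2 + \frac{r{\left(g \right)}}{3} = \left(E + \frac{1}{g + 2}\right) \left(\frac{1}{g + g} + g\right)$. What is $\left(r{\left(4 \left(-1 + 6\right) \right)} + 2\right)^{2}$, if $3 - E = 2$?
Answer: $\frac{2677959001}{774400} \approx 3458.1$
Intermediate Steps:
$E = 1$ ($E = 3 - 2 = 1$)
$r{\left(g \right)} = -6 + 3 \left(1 + \frac{1}{2 + g}\right) \left(g + \frac{1}{2 g}\right)$ ($r{\left(g \right)} = -6 + 3 \left(1 + \frac{1}{g + 2}\right) \left(\frac{1}{g + g} + g\right) = -6 + 3 \left(1 + \frac{1}{2 + g}\right) \left(\frac{1}{2 g} + g\right) = -6 + 3 \left(1 + \frac{1}{2 + g}\right) \left(g + \frac{1}{2 g}\right)$)
$\left(r{\left(4 \left(-1 + 6\right) \right)} + 2\right)^{2} = \left(\frac{3 \left(3 - 7 \cdot 4 \left(-1 + 6\right) + 2 \left(4 \left(-1 + 6\right)\right)^{2} + 2 \left(4 \left(-1 + 6\right)\right)^{3}\right)}{2 \cdot 4 \left(-1 + 6\right) \left(2 + 4 \left(-1 + 6\right)\right)} + 2\right)^{2} = \left(\frac{3 \left(3 - 7 \cdot 4 \cdot 5 + 2 \left(4 \cdot 5\right)^{2} + 2 \left(4 \cdot 5\right)^{3}\right)}{2 \cdot 4 \cdot 5 \left(2 + 4 \cdot 5\right)} + 2\right)^{2} = \left(\frac{3 \left(3 - 140 + 2 \cdot 20^{2} + 2 \cdot 20^{3}\right)}{2 \cdot 20 \left(2 + 20\right)} + 2\right)^{2} = \left(\frac{3}{2} \cdot \frac{1}{20} \cdot \frac{1}{22} \left(3 - 140 + 2 \cdot 400 + 2 \cdot 8000\right) + 2\right)^{2} = \left(\frac{3}{2} \cdot \frac{1}{20} \cdot \frac{1}{22} \left(3 - 140 + 800 + 16000\right) + 2\right)^{2} = \left(\frac{3}{2} \cdot \frac{1}{20} \cdot \frac{1}{22} \cdot 16663 + 2\right)^{2} = \left(\frac{49989}{880} + 2\right)^{2} = \left(\frac{51749}{880}\right)^{2} = \frac{2677959001}{774400}$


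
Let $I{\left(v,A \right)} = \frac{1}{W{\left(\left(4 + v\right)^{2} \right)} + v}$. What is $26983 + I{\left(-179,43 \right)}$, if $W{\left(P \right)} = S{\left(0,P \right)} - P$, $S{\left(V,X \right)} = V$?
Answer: $\frac{831184331}{30804} \approx 26983.0$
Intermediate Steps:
$W{\left(P \right)} = - P$ ($W{\left(P \right)} = 0 - P = - P$)
$I{\left(v,A \right)} = \frac{1}{v - \left(4 + v\right)^{2}}$ ($I{\left(v,A \right)} = \frac{1}{- \left(4 + v\right)^{2} + v} = \frac{1}{v - \left(4 + v\right)^{2}}$)
$26983 + I{\left(-179,43 \right)} = 26983 + \frac{1}{-179 - \left(4 - 179\right)^{2}} = 26983 + \frac{1}{-179 - \left(-175\right)^{2}} = 26983 + \frac{1}{-179 - 30625} = 26983 + \frac{1}{-30804} = 26983 - \frac{1}{30804} = \frac{831184331}{30804}$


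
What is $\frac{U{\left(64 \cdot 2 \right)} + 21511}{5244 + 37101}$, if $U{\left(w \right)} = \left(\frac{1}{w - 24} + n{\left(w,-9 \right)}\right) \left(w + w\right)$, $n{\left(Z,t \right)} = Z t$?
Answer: $- \frac{394909}{61165} \approx -6.4565$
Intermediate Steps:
$U{\left(w \right)} = 2 w \left(\frac{1}{-24 + w} - 9 w\right)$ ($U{\left(w \right)} = \left(\frac{1}{w - 24} + w \left(-9\right)\right) \left(w + w\right) = \left(\frac{1}{-24 + w} - 9 w\right) 2 w = 2 w \left(\frac{1}{-24 + w} - 9 w\right)$)
$\frac{U{\left(64 \cdot 2 \right)} + 21511}{5244 + 37101} = \frac{\frac{2 \cdot 64 \cdot 2 \left(1 - 9 \left(64 \cdot 2\right)^{2} + 216 \cdot 64 \cdot 2\right)}{-24 + 64 \cdot 2} + 21511}{5244 + 37101} = \frac{2 \cdot 128 \frac{1}{-24 + 128} \left(1 - 9 \cdot 128^{2} + 216 \cdot 128\right) + 21511}{42345} = \left(2 \cdot 128 \cdot \frac{1}{104} \left(1 - 147456 + 27648\right) + 21511\right) \frac{1}{42345} = \left(2 \cdot 128 \cdot \frac{1}{104} \left(-119807\right) + 21511\right) \frac{1}{42345} = \left(- \frac{3833824}{13} + 21511\right) \frac{1}{42345} = \left(- \frac{3554181}{13}\right) \frac{1}{42345} = - \frac{394909}{61165}$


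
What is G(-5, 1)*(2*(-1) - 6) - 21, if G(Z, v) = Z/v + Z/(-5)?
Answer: 11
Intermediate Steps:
G(Z, v) = -Z/5 + Z/v (G(Z, v) = Z/v + Z*(-⅕) = Z/v - Z/5 = -Z/5 + Z/v)
G(-5, 1)*(2*(-1) - 6) - 21 = (-⅕*(-5) - 5/1)*(2*(-1) - 6) - 21 = (1 - 5*1)*(-2 - 6) - 21 = (1 - 5)*(-8) - 21 = -4*(-8) - 21 = 32 - 21 = 11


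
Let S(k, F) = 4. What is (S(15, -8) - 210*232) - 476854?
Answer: -525570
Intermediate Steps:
(S(15, -8) - 210*232) - 476854 = (4 - 210*232) - 476854 = (4 - 48720) - 476854 = -48716 - 476854 = -525570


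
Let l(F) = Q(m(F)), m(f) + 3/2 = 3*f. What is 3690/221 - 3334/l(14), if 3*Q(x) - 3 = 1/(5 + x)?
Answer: -200135472/60775 ≈ -3293.1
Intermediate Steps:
m(f) = -3/2 + 3*f
Q(x) = 1 + 1/(3*(5 + x))
l(F) = (23/6 + 3*F)/(7/2 + 3*F) (l(F) = (16/3 + (-3/2 + 3*F))/(5 + (-3/2 + 3*F)) = (23/6 + 3*F)/(7/2 + 3*F))
3690/221 - 3334/l(14) = 3690/221 - 3334*3*(7 + 6*14)/(23 + 18*14) = 3690*(1/221) - 3334*3*(7 + 84)/(23 + 252) = 3690/221 - 3334/((⅓)*275/91) = 3690/221 - 3334/((⅓)*(1/91)*275) = 3690/221 - 3334/275/273 = 3690/221 - 3334*273/275 = 3690/221 - 910182/275 = -200135472/60775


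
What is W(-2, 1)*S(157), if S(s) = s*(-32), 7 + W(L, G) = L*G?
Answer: 45216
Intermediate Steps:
W(L, G) = -7 + G*L (W(L, G) = -7 + L*G = -7 + G*L)
S(s) = -32*s
W(-2, 1)*S(157) = (-7 + 1*(-2))*(-32*157) = (-7 - 2)*(-5024) = -9*(-5024) = 45216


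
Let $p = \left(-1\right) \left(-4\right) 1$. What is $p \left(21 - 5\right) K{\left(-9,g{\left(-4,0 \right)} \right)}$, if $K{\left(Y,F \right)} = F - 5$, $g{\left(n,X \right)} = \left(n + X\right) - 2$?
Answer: $-704$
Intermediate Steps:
$g{\left(n,X \right)} = -2 + X + n$ ($g{\left(n,X \right)} = \left(X + n\right) - 2 = -2 + X + n$)
$p = 4$ ($p = 4 \cdot 1 = 4$)
$K{\left(Y,F \right)} = -5 + F$ ($K{\left(Y,F \right)} = F - 5 = -5 + F$)
$p \left(21 - 5\right) K{\left(-9,g{\left(-4,0 \right)} \right)} = 4 \left(21 - 5\right) \left(-5 - 6\right) = 4 \cdot 16 \left(-5 - 6\right) = 64 \left(-11\right) = -704$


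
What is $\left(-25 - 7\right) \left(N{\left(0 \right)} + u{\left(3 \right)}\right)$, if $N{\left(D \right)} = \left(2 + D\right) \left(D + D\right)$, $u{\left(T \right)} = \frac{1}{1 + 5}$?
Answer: $- \frac{16}{3} \approx -5.3333$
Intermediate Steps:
$u{\left(T \right)} = \frac{1}{6}$
$N{\left(D \right)} = 2 D \left(2 + D\right)$ ($N{\left(D \right)} = \left(2 + D\right) 2 D = 2 D \left(2 + D\right)$)
$\left(-25 - 7\right) \left(N{\left(0 \right)} + u{\left(3 \right)}\right) = \left(-25 - 7\right) \left(2 \cdot 0 \left(2 + 0\right) + \frac{1}{6}\right) = \left(-25 - 7\right) \left(2 \cdot 0 \cdot 2 + \frac{1}{6}\right) = - 32 \left(0 + \frac{1}{6}\right) = \left(-32\right) \frac{1}{6} = - \frac{16}{3}$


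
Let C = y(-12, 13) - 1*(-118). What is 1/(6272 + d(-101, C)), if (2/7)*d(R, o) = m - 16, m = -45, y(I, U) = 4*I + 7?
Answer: 2/12117 ≈ 0.00016506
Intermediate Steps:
y(I, U) = 7 + 4*I
C = 77 (C = (7 + 4*(-12)) - 1*(-118) = (7 - 48) + 118 = -41 + 118 = 77)
d(R, o) = -427/2 (d(R, o) = 7*(-45 - 16)/2 = (7/2)*(-61) = -427/2)
1/(6272 + d(-101, C)) = 1/(6272 - 427/2) = 1/(12117/2) = 2/12117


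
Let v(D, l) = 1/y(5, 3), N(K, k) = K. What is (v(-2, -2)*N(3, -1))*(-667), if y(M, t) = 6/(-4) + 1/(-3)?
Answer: 12006/11 ≈ 1091.5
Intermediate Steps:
y(M, t) = -11/6 (y(M, t) = 6*(-1/4) + 1*(-1/3) = -3/2 - 1/3 = -11/6)
v(D, l) = -6/11 (v(D, l) = 1/(-11/6) = -6/11)
(v(-2, -2)*N(3, -1))*(-667) = -6/11*3*(-667) = -18/11*(-667) = 12006/11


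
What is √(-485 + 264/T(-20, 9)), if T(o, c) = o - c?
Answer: I*√415541/29 ≈ 22.228*I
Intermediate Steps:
√(-485 + 264/T(-20, 9)) = √(-485 + 264/(-20 - 1*9)) = √(-485 + 264/(-20 - 9)) = √(-485 + 264/(-29)) = √(-485 + 264*(-1/29)) = √(-485 - 264/29) = √(-14329/29) = I*√415541/29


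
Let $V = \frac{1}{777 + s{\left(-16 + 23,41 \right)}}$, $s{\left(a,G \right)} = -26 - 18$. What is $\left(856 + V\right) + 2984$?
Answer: $\frac{2814721}{733} \approx 3840.0$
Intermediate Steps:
$s{\left(a,G \right)} = -44$
$V = \frac{1}{733}$ ($V = \frac{1}{777 - 44} = \frac{1}{733} \approx 0.0013643$)
$\left(856 + V\right) + 2984 = \left(856 + \frac{1}{733}\right) + 2984 = \frac{627449}{733} + 2984 = \frac{2814721}{733}$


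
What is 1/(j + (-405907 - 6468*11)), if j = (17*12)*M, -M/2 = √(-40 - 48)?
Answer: I/(-477055*I + 816*√22) ≈ -2.0961e-6 + 1.6817e-8*I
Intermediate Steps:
M = -4*I*√22 (M = -2*√(-40 - 48) = -4*I*√22 ≈ -18.762*I)
j = -816*I*√22 (j = (17*12)*(-4*I*√22) = 204*(-4*I*√22) = -816*I*√22 ≈ -3827.4*I)
1/(j + (-405907 - 6468*11)) = 1/(-816*I*√22 + (-405907 - 6468*11)) = 1/(-816*I*√22 + (-405907 - 71148)) = 1/(-816*I*√22 - 477055) = 1/(-477055 - 816*I*√22)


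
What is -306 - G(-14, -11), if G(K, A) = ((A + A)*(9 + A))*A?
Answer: 178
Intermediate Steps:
G(K, A) = 2*A²*(9 + A) (G(K, A) = ((2*A)*(9 + A))*A = (2*A*(9 + A))*A = 2*A²*(9 + A))
-306 - G(-14, -11) = -306 - 2*(-11)²*(9 - 11) = -306 - 2*121*(-2) = -306 - 1*(-484) = -306 + 484 = 178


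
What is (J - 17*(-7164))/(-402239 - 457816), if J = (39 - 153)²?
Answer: -44928/286685 ≈ -0.15672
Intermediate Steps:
J = 12996 (J = (-114)² = 12996)
(J - 17*(-7164))/(-402239 - 457816) = (12996 - 17*(-7164))/(-402239 - 457816) = (12996 + 121788)/(-860055) = 134784*(-1/860055) = -44928/286685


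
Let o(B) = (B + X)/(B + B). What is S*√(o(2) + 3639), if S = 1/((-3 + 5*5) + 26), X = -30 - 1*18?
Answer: √14510/96 ≈ 1.2548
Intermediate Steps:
X = -48 (X = -30 - 18 = -48)
o(B) = (-48 + B)/(2*B) (o(B) = (B - 48)/(B + B) = (-48 + B)/((2*B)) = (-48 + B)*(1/(2*B)) = (-48 + B)/(2*B))
S = 1/48 (S = 1/((-3 + 25) + 26) = 1/(22 + 26) = 1/48 ≈ 0.020833)
S*√(o(2) + 3639) = √((½)*(-48 + 2)/2 + 3639)/48 = √((½)*(½)*(-46) + 3639)/48 = √(-23/2 + 3639)/48 = √(7255/2)/48 = (√14510/2)/48 = √14510/96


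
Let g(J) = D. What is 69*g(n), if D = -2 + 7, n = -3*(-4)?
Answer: 345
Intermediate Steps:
n = 12
D = 5
g(J) = 5
69*g(n) = 69*5 = 345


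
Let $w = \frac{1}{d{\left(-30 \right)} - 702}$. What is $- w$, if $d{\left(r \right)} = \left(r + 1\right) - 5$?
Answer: $\frac{1}{736} \approx 0.0013587$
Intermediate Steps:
$d{\left(r \right)} = -4 + r$ ($d{\left(r \right)} = \left(1 + r\right) - 5 = -4 + r$)
$w = - \frac{1}{736}$ ($w = \frac{1}{\left(-4 - 30\right) - 702} = \frac{1}{-34 - 702} = \frac{1}{-736} = - \frac{1}{736} \approx -0.0013587$)
$- w = \left(-1\right) \left(- \frac{1}{736}\right) = \frac{1}{736}$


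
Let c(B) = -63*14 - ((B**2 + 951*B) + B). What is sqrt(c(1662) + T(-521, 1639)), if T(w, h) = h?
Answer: I*sqrt(4343711) ≈ 2084.2*I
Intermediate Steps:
c(B) = -882 - B**2 - 952*B (c(B) = -882 - (B**2 + 952*B) = -882 + (-B**2 - 952*B) = -882 - B**2 - 952*B)
sqrt(c(1662) + T(-521, 1639)) = sqrt((-882 - 1*1662**2 - 952*1662) + 1639) = sqrt((-882 - 1*2762244 - 1582224) + 1639) = sqrt((-882 - 2762244 - 1582224) + 1639) = sqrt(-4345350 + 1639) = sqrt(-4343711) = I*sqrt(4343711)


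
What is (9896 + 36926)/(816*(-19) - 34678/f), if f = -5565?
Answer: -18611745/6160363 ≈ -3.0212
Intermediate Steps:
(9896 + 36926)/(816*(-19) - 34678/f) = (9896 + 36926)/(816*(-19) - 34678/(-5565)) = 46822/(-15504 - 34678*(-1/5565)) = 46822/(-15504 + 4954/795) = 46822/(-12320726/795) = 46822*(-795/12320726) = -18611745/6160363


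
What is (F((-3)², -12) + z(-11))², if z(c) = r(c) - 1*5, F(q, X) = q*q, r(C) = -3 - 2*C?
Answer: 9025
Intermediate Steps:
F(q, X) = q²
z(c) = -8 - 2*c (z(c) = (-3 - 2*c) - 1*5 = (-3 - 2*c) - 5 = -8 - 2*c)
(F((-3)², -12) + z(-11))² = (((-3)²)² + (-8 - 2*(-11)))² = (9² + (-8 + 22))² = (81 + 14)² = 95² = 9025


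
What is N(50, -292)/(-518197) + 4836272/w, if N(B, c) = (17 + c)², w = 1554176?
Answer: 149287942599/50335583792 ≈ 2.9659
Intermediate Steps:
N(50, -292)/(-518197) + 4836272/w = (17 - 292)²/(-518197) + 4836272/1554176 = (-275)²*(-1/518197) + 4836272*(1/1554176) = 75625*(-1/518197) + 302267/97136 = -75625/518197 + 302267/97136 = 149287942599/50335583792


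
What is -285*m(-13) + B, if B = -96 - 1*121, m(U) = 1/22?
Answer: -5059/22 ≈ -229.95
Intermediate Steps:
m(U) = 1/22
B = -217 (B = -96 - 121 = -217)
-285*m(-13) + B = -285*1/22 - 217 = -285/22 - 217 = -5059/22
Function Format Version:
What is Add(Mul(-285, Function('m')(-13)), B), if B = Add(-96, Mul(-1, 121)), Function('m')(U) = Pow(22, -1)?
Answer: Rational(-5059, 22) ≈ -229.95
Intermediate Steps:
Function('m')(U) = Rational(1, 22)
B = -217 (B = Add(-96, -121) = -217)
Add(Mul(-285, Function('m')(-13)), B) = Add(Mul(-285, Rational(1, 22)), -217) = Add(Rational(-285, 22), -217) = Rational(-5059, 22)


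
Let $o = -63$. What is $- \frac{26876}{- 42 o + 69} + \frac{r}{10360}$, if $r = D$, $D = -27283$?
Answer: $- \frac{70501741}{5625480} \approx -12.533$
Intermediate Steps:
$r = -27283$
$- \frac{26876}{- 42 o + 69} + \frac{r}{10360} = - \frac{26876}{\left(-42\right) \left(-63\right) + 69} - \frac{27283}{10360} = - \frac{26876}{2646 + 69} - \frac{27283}{10360} = - \frac{26876}{2715} - \frac{27283}{10360} = - \frac{70501741}{5625480}$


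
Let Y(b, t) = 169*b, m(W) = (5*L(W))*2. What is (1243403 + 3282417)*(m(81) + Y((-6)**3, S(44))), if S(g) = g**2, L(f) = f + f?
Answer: -157878704880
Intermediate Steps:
L(f) = 2*f
m(W) = 20*W (m(W) = (5*(2*W))*2 = (10*W)*2 = 20*W)
(1243403 + 3282417)*(m(81) + Y((-6)**3, S(44))) = (1243403 + 3282417)*(20*81 + 169*(-6)**3) = 4525820*(1620 + 169*(-216)) = 4525820*(1620 - 36504) = 4525820*(-34884) = -157878704880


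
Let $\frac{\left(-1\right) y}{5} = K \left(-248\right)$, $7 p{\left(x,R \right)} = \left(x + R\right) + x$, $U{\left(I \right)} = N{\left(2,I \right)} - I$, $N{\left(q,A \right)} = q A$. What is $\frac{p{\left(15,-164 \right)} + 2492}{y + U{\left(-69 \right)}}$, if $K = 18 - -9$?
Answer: $\frac{5770}{77959} \approx 0.074013$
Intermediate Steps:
$N{\left(q,A \right)} = A q$
$K = 27$ ($K = 18 + 9 = 27$)
$U{\left(I \right)} = I$ ($U{\left(I \right)} = I 2 - I = 2 I - I = I$)
$p{\left(x,R \right)} = \frac{R}{7} + \frac{2 x}{7}$ ($p{\left(x,R \right)} = \frac{\left(x + R\right) + x}{7} = \frac{\left(R + x\right) + x}{7} = \frac{R + 2 x}{7} = \frac{R}{7} + \frac{2 x}{7}$)
$y = 33480$ ($y = - 5 \cdot 27 \left(-248\right) = \left(-5\right) \left(-6696\right) = 33480$)
$\frac{p{\left(15,-164 \right)} + 2492}{y + U{\left(-69 \right)}} = \frac{\left(\frac{1}{7} \left(-164\right) + \frac{2}{7} \cdot 15\right) + 2492}{33480 - 69} = \frac{\left(- \frac{164}{7} + \frac{30}{7}\right) + 2492}{33411} = \left(- \frac{134}{7} + 2492\right) \frac{1}{33411} = \frac{17310}{7} \cdot \frac{1}{33411} = \frac{5770}{77959}$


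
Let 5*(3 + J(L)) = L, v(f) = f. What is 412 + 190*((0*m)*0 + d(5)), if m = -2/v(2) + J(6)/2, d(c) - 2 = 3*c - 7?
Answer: 2312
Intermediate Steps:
J(L) = -3 + L/5
d(c) = -5 + 3*c (d(c) = 2 + (3*c - 7) = 2 + (-7 + 3*c) = -5 + 3*c)
m = -19/10 (m = -2/2 + (-3 + (1/5)*6)/2 = -2*1/2 + (-3 + 6/5)*(1/2) = -1 - 9/5*1/2 = -1 - 9/10 = -19/10 ≈ -1.9000)
412 + 190*((0*m)*0 + d(5)) = 412 + 190*((0*(-19/10))*0 + (-5 + 3*5)) = 412 + 190*(0*0 + (-5 + 15)) = 412 + 190*(0 + 10) = 412 + 190*10 = 412 + 1900 = 2312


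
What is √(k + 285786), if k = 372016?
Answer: √657802 ≈ 811.05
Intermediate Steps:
√(k + 285786) = √(372016 + 285786) = √657802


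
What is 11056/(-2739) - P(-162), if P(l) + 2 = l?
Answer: 438140/2739 ≈ 159.96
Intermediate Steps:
P(l) = -2 + l
11056/(-2739) - P(-162) = 11056/(-2739) - (-2 - 162) = 11056*(-1/2739) - 1*(-164) = -11056/2739 + 164 = 438140/2739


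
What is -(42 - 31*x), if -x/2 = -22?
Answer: 1322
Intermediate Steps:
x = 44 (x = -2*(-22) = 44)
-(42 - 31*x) = -(42 - 31*44) = -(42 - 1364) = -1*(-1322) = 1322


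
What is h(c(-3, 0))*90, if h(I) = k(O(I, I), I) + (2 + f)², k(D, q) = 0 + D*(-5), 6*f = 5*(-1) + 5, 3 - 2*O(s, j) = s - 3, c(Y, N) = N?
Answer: -990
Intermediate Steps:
O(s, j) = 3 - s/2 (O(s, j) = 3/2 - (s - 3)/2 = 3/2 - (-3 + s)/2 = 3/2 + (3/2 - s/2) = 3 - s/2)
f = 0 (f = (5*(-1) + 5)/6 = (-5 + 5)/6 = (⅙)*0 = 0)
k(D, q) = -5*D (k(D, q) = 0 - 5*D = -5*D)
h(I) = -11 + 5*I/2 (h(I) = -5*(3 - I/2) + (2 + 0)² = (-15 + 5*I/2) + 2² = (-15 + 5*I/2) + 4 = -11 + 5*I/2)
h(c(-3, 0))*90 = (-11 + (5/2)*0)*90 = (-11 + 0)*90 = -11*90 = -990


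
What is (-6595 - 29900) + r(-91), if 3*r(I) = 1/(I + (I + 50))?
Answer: -14452021/396 ≈ -36495.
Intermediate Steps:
r(I) = 1/(3*(50 + 2*I)) (r(I) = 1/(3*(I + (I + 50))) = 1/(3*(I + (50 + I))) = 1/(3*(50 + 2*I)))
(-6595 - 29900) + r(-91) = (-6595 - 29900) + 1/(6*(25 - 91)) = -36495 + (⅙)/(-66) = -36495 + (⅙)*(-1/66) = -36495 - 1/396 = -14452021/396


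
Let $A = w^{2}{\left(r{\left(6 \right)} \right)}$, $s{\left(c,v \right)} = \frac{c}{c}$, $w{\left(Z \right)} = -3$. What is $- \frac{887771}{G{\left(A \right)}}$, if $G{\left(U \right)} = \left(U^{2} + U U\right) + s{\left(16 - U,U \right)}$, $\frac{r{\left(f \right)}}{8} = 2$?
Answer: $- \frac{887771}{163} \approx -5446.4$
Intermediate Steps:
$r{\left(f \right)} = 16$ ($r{\left(f \right)} = 8 \cdot 2 = 16$)
$s{\left(c,v \right)} = 1$
$A = 9$ ($A = \left(-3\right)^{2} = 9$)
$G{\left(U \right)} = 1 + 2 U^{2}$ ($G{\left(U \right)} = \left(U^{2} + U U\right) + 1 = \left(U^{2} + U^{2}\right) + 1 = 2 U^{2} + 1 = 1 + 2 U^{2}$)
$- \frac{887771}{G{\left(A \right)}} = - \frac{887771}{1 + 2 \cdot 9^{2}} = - \frac{887771}{1 + 2 \cdot 81} = - \frac{887771}{1 + 162} = - \frac{887771}{163}$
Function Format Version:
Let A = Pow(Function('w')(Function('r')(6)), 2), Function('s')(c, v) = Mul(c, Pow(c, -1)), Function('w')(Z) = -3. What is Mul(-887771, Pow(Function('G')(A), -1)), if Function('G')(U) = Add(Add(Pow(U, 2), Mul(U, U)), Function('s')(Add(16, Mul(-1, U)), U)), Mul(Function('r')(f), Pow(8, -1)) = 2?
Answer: Rational(-887771, 163) ≈ -5446.4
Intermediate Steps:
Function('r')(f) = 16 (Function('r')(f) = Mul(8, 2) = 16)
Function('s')(c, v) = 1
A = 9 (A = Pow(-3, 2) = 9)
Function('G')(U) = Add(1, Mul(2, Pow(U, 2))) (Function('G')(U) = Add(Add(Pow(U, 2), Mul(U, U)), 1) = Add(Add(Pow(U, 2), Pow(U, 2)), 1) = Add(Mul(2, Pow(U, 2)), 1) = Add(1, Mul(2, Pow(U, 2))))
Mul(-887771, Pow(Function('G')(A), -1)) = Mul(-887771, Pow(Add(1, Mul(2, Pow(9, 2))), -1)) = Mul(-887771, Pow(Add(1, Mul(2, 81)), -1)) = Mul(-887771, Pow(Add(1, 162), -1)) = Mul(-887771, Pow(163, -1)) = Mul(-887771, Rational(1, 163)) = Rational(-887771, 163)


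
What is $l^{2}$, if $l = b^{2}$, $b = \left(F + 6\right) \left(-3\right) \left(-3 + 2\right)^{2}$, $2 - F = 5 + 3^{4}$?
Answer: $2998219536$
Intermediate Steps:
$F = -84$ ($F = 2 - \left(5 + 3^{4}\right) = 2 - \left(5 + 81\right) = 2 - 86 = -84$)
$b = 234$ ($b = \left(-84 + 6\right) \left(-3\right) \left(-3 + 2\right)^{2} = \left(-78\right) \left(-3\right) \left(-1\right)^{2} = 234 \cdot 1 = 234$)
$l = 54756$ ($l = 234^{2} = 54756$)
$l^{2} = 54756^{2} = 2998219536$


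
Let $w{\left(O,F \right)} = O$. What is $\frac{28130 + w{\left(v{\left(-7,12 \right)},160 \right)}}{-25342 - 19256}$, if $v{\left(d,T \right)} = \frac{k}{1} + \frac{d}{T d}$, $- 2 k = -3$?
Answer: $- \frac{337579}{535176} \approx -0.63078$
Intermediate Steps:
$k = \frac{3}{2}$ ($k = \left(- \frac{1}{2}\right) \left(-3\right) = \frac{3}{2} \approx 1.5$)
$v{\left(d,T \right)} = \frac{3}{2} + \frac{1}{T}$ ($v{\left(d,T \right)} = \frac{3}{2 \cdot 1} + \frac{d}{T d} = \frac{3}{2} \cdot 1 + d \frac{1}{T d} = \frac{3}{2} + \frac{1}{T}$)
$\frac{28130 + w{\left(v{\left(-7,12 \right)},160 \right)}}{-25342 - 19256} = \frac{28130 + \left(\frac{3}{2} + \frac{1}{12}\right)}{-25342 - 19256} = \frac{28130 + \left(\frac{3}{2} + \frac{1}{12}\right)}{-44598} = \left(28130 + \frac{19}{12}\right) \left(- \frac{1}{44598}\right) = \frac{337579}{12} \left(- \frac{1}{44598}\right) = - \frac{337579}{535176}$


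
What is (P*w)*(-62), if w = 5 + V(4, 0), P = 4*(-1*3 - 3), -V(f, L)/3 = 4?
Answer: -10416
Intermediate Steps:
V(f, L) = -12 (V(f, L) = -3*4 = -12)
P = -24 (P = 4*(-3 - 3) = 4*(-6) = -24)
w = -7 (w = 5 - 12 = -7)
(P*w)*(-62) = -24*(-7)*(-62) = 168*(-62) = -10416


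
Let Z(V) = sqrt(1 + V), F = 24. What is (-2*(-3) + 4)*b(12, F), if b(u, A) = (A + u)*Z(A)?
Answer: 1800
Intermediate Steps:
b(u, A) = sqrt(1 + A)*(A + u) (b(u, A) = (A + u)*sqrt(1 + A) = sqrt(1 + A)*(A + u))
(-2*(-3) + 4)*b(12, F) = (-2*(-3) + 4)*(sqrt(1 + 24)*(24 + 12)) = (6 + 4)*(sqrt(25)*36) = 10*(5*36) = 10*180 = 1800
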